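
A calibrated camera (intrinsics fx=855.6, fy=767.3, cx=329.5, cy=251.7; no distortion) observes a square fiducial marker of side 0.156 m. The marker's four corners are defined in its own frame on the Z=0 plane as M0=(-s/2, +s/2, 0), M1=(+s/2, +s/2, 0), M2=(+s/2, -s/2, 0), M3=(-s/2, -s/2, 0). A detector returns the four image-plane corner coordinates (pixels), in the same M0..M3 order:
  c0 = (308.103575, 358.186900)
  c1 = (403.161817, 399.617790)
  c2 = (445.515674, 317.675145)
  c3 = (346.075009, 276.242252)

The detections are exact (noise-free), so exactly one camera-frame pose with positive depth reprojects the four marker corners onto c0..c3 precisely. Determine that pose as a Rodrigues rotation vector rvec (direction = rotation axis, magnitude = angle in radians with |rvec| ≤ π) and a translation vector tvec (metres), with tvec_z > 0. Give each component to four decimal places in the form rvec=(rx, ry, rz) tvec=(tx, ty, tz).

Intrinsics K: fx=855.6, fy=767.3, cx=329.5, cy=251.7
Marker side s = 0.156 m; corners in marker frame (Z=0):
  M0 = (-0.0780, +0.0780, 0)
  M1 = (+0.0780, +0.0780, 0)
  M2 = (+0.0780, -0.0780, 0)
  M3 = (-0.0780, -0.0780, 0)
Detected image corners:
  c0 = (308.103575, 358.186900) px
  c1 = (403.161817, 399.617790) px
  c2 = (445.515674, 317.675145) px
  c3 = (346.075009, 276.242252) px
Planar DLT: solve 8×8 A·h = b for H (H[2,2]=1):
  H  [+577.78442 -167.51602 +374.88185]
  H  [+224.80166 +606.05329 +338.49937]
  H  [-0.12070 +0.23902 +1.00000]
B = K⁻¹H; ‖b₁‖=0.803826, ‖b₂‖=0.803826; λ = 2/(‖b₁‖+‖b₂‖) = 1.244051, sign → tz>0 ⇒ λ=+1.244051
r₁ = λ·B[:,0] = (+0.89793,+0.41373,-0.15015); r₂ = λ·B[:,1] = (-0.35809,+0.88507,+0.29736)
r₃ = r₁×r₂ = (+0.25592,-0.21324,+0.94289); SVD([r₁ r₂ r₃]) → R = UVᵀ:
  R  [+0.89793 -0.35809 +0.25592]
  R  [+0.41373 +0.88507 -0.21324]
  R  [-0.15015 +0.29736 +0.94289]
t = (+0.06599, +0.14073, +1.24405) m
tr R = 2.725887; θ = arccos((tr R − 1)/2) = 0.529730 rad = 30.351°
axis k = ((R−Rᵀ)₃₂, (R−Rᵀ)₁₃, (R−Rᵀ)₂₁) / (2 sinθ) = (+0.505241, +0.401818, +0.763724)
rvec = θ·k = (+0.267641, +0.212855, +0.404567)

rvec=(0.2676, 0.2129, 0.4046) tvec=(0.0660, 0.1407, 1.2441)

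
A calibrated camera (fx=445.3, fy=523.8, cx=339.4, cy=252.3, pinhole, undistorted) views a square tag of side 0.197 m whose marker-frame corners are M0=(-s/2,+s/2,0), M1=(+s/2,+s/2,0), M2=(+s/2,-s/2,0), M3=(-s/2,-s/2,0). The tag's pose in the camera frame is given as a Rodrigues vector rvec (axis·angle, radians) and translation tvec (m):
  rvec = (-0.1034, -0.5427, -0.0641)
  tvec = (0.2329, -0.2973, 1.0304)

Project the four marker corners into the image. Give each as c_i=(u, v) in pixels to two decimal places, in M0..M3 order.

c0=(411.57, 146.49) c1=(474.53, 153.34) c2=(465.45, 60.76) c3=(402.56, 44.45)

Intrinsics K: fx=445.3, fy=523.8, cx=339.4, cy=252.3
Marker side s = 0.197 m; corners in marker frame (Z=0):
  M0 = (-0.0985, +0.0985, 0)
  M1 = (+0.0985, +0.0985, 0)
  M2 = (+0.0985, -0.0985, 0)
  M3 = (-0.0985, -0.0985, 0)
rvec = (-0.1034, -0.5427, -0.0641), |rvec| = θ = 0.55617 rad = 31.866°
Rodrigues: sinθ=0.52794, 1−cosθ=0.15072; R = I + sinθ·[k]× + (1−cosθ)·[k]×²:
    [+0.85449 +0.08819 -0.51192]
    [-0.03350 +0.99279 +0.11510]
    [+0.51838 -0.08120 +0.85129]
t = (0.2329, -0.2973, 1.0304) m
M0: Pc = R·M0+t = (+0.15742, -0.19621, +0.97134); u = 445.3·(+0.15742)/0.97134 + 339.4 = 411.5669, v = 523.8·(-0.19621)/0.97134 + 252.3 = 146.4928
M1: Pc = R·M1+t = (+0.32575, -0.20281, +1.07346); u = 445.3·(+0.32575)/1.07346 + 339.4 = 474.5313, v = 523.8·(-0.20281)/1.07346 + 252.3 = 153.3378
M2: Pc = R·M2+t = (+0.30838, -0.39839, +1.08946); u = 445.3·(+0.30838)/1.08946 + 339.4 = 465.4462, v = 523.8·(-0.39839)/1.08946 + 252.3 = 60.7585
M3: Pc = R·M3+t = (+0.14005, -0.39179, +0.98734); u = 445.3·(+0.14005)/0.98734 + 339.4 = 402.5622, v = 523.8·(-0.39179)/0.98734 + 252.3 = 44.4488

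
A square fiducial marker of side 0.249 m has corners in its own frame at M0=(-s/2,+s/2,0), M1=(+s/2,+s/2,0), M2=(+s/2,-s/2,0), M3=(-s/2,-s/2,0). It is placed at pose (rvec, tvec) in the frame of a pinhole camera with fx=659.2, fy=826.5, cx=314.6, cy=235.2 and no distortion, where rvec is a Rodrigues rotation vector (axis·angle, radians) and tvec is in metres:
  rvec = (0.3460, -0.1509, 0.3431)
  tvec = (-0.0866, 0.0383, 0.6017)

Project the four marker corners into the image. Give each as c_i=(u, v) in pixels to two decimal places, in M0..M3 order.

Intrinsics K: fx=659.2, fy=826.5, cx=314.6, cy=235.2
Marker side s = 0.249 m; corners in marker frame (Z=0):
  M0 = (-0.1245, +0.1245, 0)
  M1 = (+0.1245, +0.1245, 0)
  M2 = (+0.1245, -0.1245, 0)
  M3 = (-0.1245, -0.1245, 0)
rvec = (0.3460, -0.1509, 0.3431), |rvec| = θ = 0.51010 rad = 29.227°
Rodrigues: sinθ=0.48827, 1−cosθ=0.12731; R = I + sinθ·[k]× + (1−cosθ)·[k]×²:
    [+0.93127 -0.35396 -0.08636]
    [+0.30287 +0.88384 -0.35652]
    [+0.20252 +0.30586 +0.93029]
t = (-0.0866, 0.0383, 0.6017) m
M0: Pc = R·M0+t = (-0.24661, +0.11063, +0.61457); u = 659.2·(-0.24661)/0.61457 + 314.6 = 50.0790, v = 826.5·(+0.11063)/0.61457 + 235.2 = 383.9815
M1: Pc = R·M1+t = (-0.01473, +0.18604, +0.66499); u = 659.2·(-0.01473)/0.66499 + 314.6 = 300.0032, v = 826.5·(+0.18604)/0.66499 + 235.2 = 466.4292
M2: Pc = R·M2+t = (+0.07341, -0.03403, +0.58883); u = 659.2·(+0.07341)/0.58883 + 314.6 = 396.7828, v = 826.5·(-0.03403)/0.58883 + 235.2 = 187.4343
M3: Pc = R·M3+t = (-0.15847, -0.10944, +0.53841); u = 659.2·(-0.15847)/0.53841 + 314.6 = 120.5708, v = 826.5·(-0.10944)/0.53841 + 235.2 = 67.1933

c0=(50.08, 383.98) c1=(300.00, 466.43) c2=(396.78, 187.43) c3=(120.57, 67.19)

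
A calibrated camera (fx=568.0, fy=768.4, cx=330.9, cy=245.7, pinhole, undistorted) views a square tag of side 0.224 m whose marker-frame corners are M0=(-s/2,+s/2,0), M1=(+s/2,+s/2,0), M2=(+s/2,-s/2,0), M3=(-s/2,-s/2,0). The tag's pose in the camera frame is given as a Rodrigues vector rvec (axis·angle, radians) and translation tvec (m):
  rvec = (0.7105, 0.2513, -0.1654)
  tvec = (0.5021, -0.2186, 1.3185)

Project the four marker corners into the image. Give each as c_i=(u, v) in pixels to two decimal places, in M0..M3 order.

c0=(499.38, 176.58) c1=(597.01, 165.16) c2=(602.99, 50.32) c3=(494.43, 68.66)

Intrinsics K: fx=568.0, fy=768.4, cx=330.9, cy=245.7
Marker side s = 0.224 m; corners in marker frame (Z=0):
  M0 = (-0.1120, +0.1120, 0)
  M1 = (+0.1120, +0.1120, 0)
  M2 = (+0.1120, -0.1120, 0)
  M3 = (-0.1120, -0.1120, 0)
rvec = (0.7105, 0.2513, -0.1654), |rvec| = θ = 0.77157 rad = 44.208°
Rodrigues: sinθ=0.69726, 1−cosθ=0.28318; R = I + sinθ·[k]× + (1−cosθ)·[k]×²:
    [+0.95695 +0.23440 +0.17120]
    [-0.06454 +0.74686 -0.66184]
    [-0.28300 +0.62230 +0.72983]
t = (0.5021, -0.2186, 1.3185) m
M0: Pc = R·M0+t = (+0.42118, -0.12772, +1.41989); u = 568.0·(+0.42118)/1.41989 + 330.9 = 499.3827, v = 768.4·(-0.12772)/1.41989 + 245.7 = 176.5801
M1: Pc = R·M1+t = (+0.63553, -0.14218, +1.35650); u = 568.0·(+0.63553)/1.35650 + 330.9 = 597.0122, v = 768.4·(-0.14218)/1.35650 + 245.7 = 165.1610
M2: Pc = R·M2+t = (+0.58302, -0.30948, +1.21711); u = 568.0·(+0.58302)/1.21711 + 330.9 = 602.9864, v = 768.4·(-0.30948)/1.21711 + 245.7 = 50.3172
M3: Pc = R·M3+t = (+0.36867, -0.29502, +1.28050); u = 568.0·(+0.36867)/1.28050 + 330.9 = 494.4332, v = 768.4·(-0.29502)/1.28050 + 245.7 = 68.6648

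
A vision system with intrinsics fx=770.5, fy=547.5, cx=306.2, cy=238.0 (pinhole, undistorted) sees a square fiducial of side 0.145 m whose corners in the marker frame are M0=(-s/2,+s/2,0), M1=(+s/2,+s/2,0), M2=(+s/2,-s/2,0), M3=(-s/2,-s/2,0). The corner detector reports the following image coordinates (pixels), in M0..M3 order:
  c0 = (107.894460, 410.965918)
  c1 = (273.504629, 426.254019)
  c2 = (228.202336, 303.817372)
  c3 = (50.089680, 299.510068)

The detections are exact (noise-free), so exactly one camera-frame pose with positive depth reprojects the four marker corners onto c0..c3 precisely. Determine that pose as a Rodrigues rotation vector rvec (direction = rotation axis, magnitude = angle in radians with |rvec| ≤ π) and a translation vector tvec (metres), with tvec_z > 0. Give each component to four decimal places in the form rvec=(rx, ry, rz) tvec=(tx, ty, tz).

Intrinsics K: fx=770.5, fy=547.5, cx=306.2, cy=238.0
Marker side s = 0.145 m; corners in marker frame (Z=0):
  M0 = (-0.0725, +0.0725, 0)
  M1 = (+0.0725, +0.0725, 0)
  M2 = (+0.0725, -0.0725, 0)
  M3 = (-0.0725, -0.0725, 0)
Detected image corners:
  c0 = (107.894460, 410.965918) px
  c1 = (273.504629, 426.254019) px
  c2 = (228.202336, 303.817372) px
  c3 = (50.089680, 299.510068) px
Planar DLT: solve 8×8 A·h = b for H (H[2,2]=1):
  H  [+1066.35843 +475.49056 +161.85003]
  H  [-185.21961 +1061.68479 +362.91204]
  H  [-0.70737 +0.71390 +1.00000]
B = K⁻¹H; ‖b₁‖=1.809381, ‖b₂‖=1.809381; λ = 2/(‖b₁‖+‖b₂‖) = 0.552675, sign → tz>0 ⇒ λ=+0.552675
r₁ = λ·B[:,0] = (+0.92026,-0.01703,-0.39095); r₂ = λ·B[:,1] = (+0.18427,+0.90021,+0.39455)
r₃ = r₁×r₂ = (+0.34521,-0.43513,+0.83156); SVD([r₁ r₂ r₃]) → R = UVᵀ:
  R  [+0.92026 +0.18427 +0.34521]
  R  [-0.01703 +0.90021 -0.43513]
  R  [-0.39095 +0.39455 +0.83156]
t = (-0.10354, +0.12609, +0.55268) m
tr R = 2.652021; θ = arccos((tr R − 1)/2) = 0.598803 rad = 34.309°
axis k = ((R−Rᵀ)₃₂, (R−Rᵀ)₁₃, (R−Rᵀ)₂₁) / (2 sinθ) = (+0.735986, +0.653024, -0.178562)
rvec = θ·k = (+0.440711, +0.391033, -0.106924)

rvec=(0.4407, 0.3910, -0.1069) tvec=(-0.1035, 0.1261, 0.5527)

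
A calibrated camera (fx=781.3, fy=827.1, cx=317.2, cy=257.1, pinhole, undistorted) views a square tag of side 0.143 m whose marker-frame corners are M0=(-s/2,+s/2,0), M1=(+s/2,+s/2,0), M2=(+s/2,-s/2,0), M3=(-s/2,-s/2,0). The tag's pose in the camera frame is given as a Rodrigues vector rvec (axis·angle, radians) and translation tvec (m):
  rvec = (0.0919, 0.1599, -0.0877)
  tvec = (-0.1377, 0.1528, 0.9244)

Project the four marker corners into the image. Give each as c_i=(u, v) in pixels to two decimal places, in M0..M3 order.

c0=(150.28, 458.53) c1=(265.64, 453.37) c2=(253.32, 326.58) c3=(136.78, 334.99)

Intrinsics K: fx=781.3, fy=827.1, cx=317.2, cy=257.1
Marker side s = 0.143 m; corners in marker frame (Z=0):
  M0 = (-0.0715, +0.0715, 0)
  M1 = (+0.0715, +0.0715, 0)
  M2 = (+0.0715, -0.0715, 0)
  M3 = (-0.0715, -0.0715, 0)
rvec = (0.0919, 0.1599, -0.0877), |rvec| = θ = 0.20422 rad = 11.701°
Rodrigues: sinθ=0.20280, 1−cosθ=0.02078; R = I + sinθ·[k]× + (1−cosθ)·[k]×²:
    [+0.98343 +0.09441 +0.15478]
    [-0.07977 +0.99196 -0.09825]
    [-0.16281 +0.08428 +0.98305]
t = (-0.1377, 0.1528, 0.9244) m
M0: Pc = R·M0+t = (-0.20126, +0.22943, +0.94207); u = 781.3·(-0.20126)/0.94207 + 317.2 = 150.2818, v = 827.1·(+0.22943)/0.94207 + 257.1 = 458.5300
M1: Pc = R·M1+t = (-0.06063, +0.21802, +0.91879); u = 781.3·(-0.06063)/0.91879 + 317.2 = 265.6389, v = 827.1·(+0.21802)/0.91879 + 257.1 = 453.3653
M2: Pc = R·M2+t = (-0.07414, +0.07617, +0.90673); u = 781.3·(-0.07414)/0.90673 + 317.2 = 253.3201, v = 827.1·(+0.07617)/0.90673 + 257.1 = 326.5816
M3: Pc = R·M3+t = (-0.21477, +0.08758, +0.93001); u = 781.3·(-0.21477)/0.93001 + 317.2 = 136.7766, v = 827.1·(+0.08758)/0.93001 + 257.1 = 334.9870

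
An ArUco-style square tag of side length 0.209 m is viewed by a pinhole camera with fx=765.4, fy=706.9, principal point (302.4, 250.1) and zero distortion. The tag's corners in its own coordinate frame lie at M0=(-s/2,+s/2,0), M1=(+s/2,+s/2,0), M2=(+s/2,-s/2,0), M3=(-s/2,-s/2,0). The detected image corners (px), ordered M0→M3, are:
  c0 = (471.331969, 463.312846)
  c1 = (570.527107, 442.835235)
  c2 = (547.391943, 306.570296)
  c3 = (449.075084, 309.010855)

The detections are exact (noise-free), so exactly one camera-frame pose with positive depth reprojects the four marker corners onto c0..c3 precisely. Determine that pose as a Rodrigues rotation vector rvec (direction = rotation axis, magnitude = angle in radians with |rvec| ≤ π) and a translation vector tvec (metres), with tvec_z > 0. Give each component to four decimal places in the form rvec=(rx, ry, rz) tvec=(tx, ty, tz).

Intrinsics K: fx=765.4, fy=706.9, cx=302.4, cy=250.1
Marker side s = 0.209 m; corners in marker frame (Z=0):
  M0 = (-0.1045, +0.1045, 0)
  M1 = (+0.1045, +0.1045, 0)
  M2 = (+0.1045, -0.1045, 0)
  M3 = (-0.1045, -0.1045, 0)
Detected image corners:
  c0 = (471.331969, 463.312846) px
  c1 = (570.527107, 442.835235) px
  c2 = (547.391943, 306.570296) px
  c3 = (449.075084, 309.010855) px
Planar DLT: solve 8×8 A·h = b for H (H[2,2]=1):
  H  [+768.11197 +19.09462 +512.36653]
  H  [+166.67284 +625.60898 +378.74982]
  H  [+0.58015 -0.17588 +1.00000]
B = K⁻¹H; ‖b₁‖=0.968038, ‖b₂‖=0.968038; λ = 2/(‖b₁‖+‖b₂‖) = 1.033017, sign → tz>0 ⇒ λ=+1.033017
r₁ = λ·B[:,0] = (+0.79990,+0.03153,+0.59931); r₂ = λ·B[:,1] = (+0.09755,+0.97851,-0.18169)
r₃ = r₁×r₂ = (-0.59215,+0.20380,+0.77963); SVD([r₁ r₂ r₃]) → R = UVᵀ:
  R  [+0.79990 +0.09755 -0.59215]
  R  [+0.03153 +0.97851 +0.20380]
  R  [+0.59931 -0.18169 +0.77963]
t = (+0.28338, +0.18800, +1.03302) m
tr R = 2.558034; θ = arccos((tr R − 1)/2) = 0.677700 rad = 38.829°
axis k = ((R−Rᵀ)₃₂, (R−Rᵀ)₁₃, (R−Rᵀ)₂₁) / (2 sinθ) = (-0.307404, -0.950121, -0.052649)
rvec = θ·k = (-0.208328, -0.643897, -0.035680)

rvec=(-0.2083, -0.6439, -0.0357) tvec=(0.2834, 0.1880, 1.0330)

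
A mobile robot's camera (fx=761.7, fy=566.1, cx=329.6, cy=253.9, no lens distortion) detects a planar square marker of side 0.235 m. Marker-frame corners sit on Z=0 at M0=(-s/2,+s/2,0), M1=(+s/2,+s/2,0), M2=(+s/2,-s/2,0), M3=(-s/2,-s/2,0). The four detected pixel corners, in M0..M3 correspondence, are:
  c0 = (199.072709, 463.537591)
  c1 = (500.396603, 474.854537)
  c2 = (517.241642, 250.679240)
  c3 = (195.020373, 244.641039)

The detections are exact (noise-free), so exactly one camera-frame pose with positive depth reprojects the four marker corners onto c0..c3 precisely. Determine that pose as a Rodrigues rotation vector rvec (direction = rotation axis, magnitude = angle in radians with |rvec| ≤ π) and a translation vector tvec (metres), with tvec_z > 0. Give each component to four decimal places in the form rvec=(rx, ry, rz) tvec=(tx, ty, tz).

rvec=(0.1627, 0.0666, 0.0206) tvec=(0.0160, 0.1098, 0.5745)

Intrinsics K: fx=761.7, fy=566.1, cx=329.6, cy=253.9
Marker side s = 0.235 m; corners in marker frame (Z=0):
  M0 = (-0.1175, +0.1175, 0)
  M1 = (+0.1175, +0.1175, 0)
  M2 = (+0.1175, -0.1175, 0)
  M3 = (-0.1175, -0.1175, 0)
Detected image corners:
  c0 = (199.072709, 463.537591) px
  c1 = (500.396603, 474.854537) px
  c2 = (517.241642, 250.679240) px
  c3 = (195.020373, 244.641039) px
Planar DLT: solve 8×8 A·h = b for H (H[2,2]=1):
  H  [+1285.51684 +73.21957 +350.76631]
  H  [-3.01583 +1043.96279 +362.05298]
  H  [-0.11248 +0.28292 +1.00000]
B = K⁻¹H; ‖b₁‖=1.740589, ‖b₂‖=1.740589; λ = 2/(‖b₁‖+‖b₂‖) = 0.574518, sign → tz>0 ⇒ λ=+0.574518
r₁ = λ·B[:,0] = (+0.99757,+0.02592,-0.06462); r₂ = λ·B[:,1] = (-0.01511,+0.98659,+0.16254)
r₃ = r₁×r₂ = (+0.06797,-0.16117,+0.98458); SVD([r₁ r₂ r₃]) → R = UVᵀ:
  R  [+0.99757 -0.01511 +0.06797]
  R  [+0.02592 +0.98659 -0.16117]
  R  [-0.06462 +0.16254 +0.98458]
t = (+0.01596, +0.10976, +0.57452) m
tr R = 2.968743; θ = arccos((tr R − 1)/2) = 0.177028 rad = 10.143°
axis k = ((R−Rᵀ)₃₂, (R−Rᵀ)₁₃, (R−Rᵀ)₂₁) / (2 sinθ) = (+0.919086, +0.376444, +0.116492)
rvec = θ·k = (+0.162704, +0.066641, +0.020622)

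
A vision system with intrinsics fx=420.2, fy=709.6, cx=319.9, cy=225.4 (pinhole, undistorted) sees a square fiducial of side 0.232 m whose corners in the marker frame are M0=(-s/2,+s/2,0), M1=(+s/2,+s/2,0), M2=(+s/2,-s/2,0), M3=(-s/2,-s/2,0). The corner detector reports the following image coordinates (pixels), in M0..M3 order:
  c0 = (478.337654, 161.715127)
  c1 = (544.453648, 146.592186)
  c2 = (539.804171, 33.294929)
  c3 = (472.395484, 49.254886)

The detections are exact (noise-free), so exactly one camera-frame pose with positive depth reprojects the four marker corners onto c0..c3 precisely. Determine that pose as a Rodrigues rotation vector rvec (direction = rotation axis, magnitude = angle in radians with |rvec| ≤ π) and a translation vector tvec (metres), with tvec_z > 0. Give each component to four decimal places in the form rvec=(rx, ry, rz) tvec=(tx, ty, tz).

Intrinsics K: fx=420.2, fy=709.6, cx=319.9, cy=225.4
Marker side s = 0.232 m; corners in marker frame (Z=0):
  M0 = (-0.1160, +0.1160, 0)
  M1 = (+0.1160, +0.1160, 0)
  M2 = (+0.1160, -0.1160, 0)
  M3 = (-0.1160, -0.1160, 0)
Detected image corners:
  c0 = (478.337654, 161.715127) px
  c1 = (544.453648, 146.592186) px
  c2 = (539.804171, 33.294929) px
  c3 = (472.395484, 49.254886) px
Planar DLT: solve 8×8 A·h = b for H (H[2,2]=1):
  H  [+277.43913 +66.11041 +508.69546]
  H  [-68.94991 +494.85424 +98.28946]
  H  [-0.02025 +0.08507 +1.00000]
B = K⁻¹H; ‖b₁‖=0.682037, ‖b₂‖=0.682037; λ = 2/(‖b₁‖+‖b₂‖) = 1.466196, sign → tz>0 ⇒ λ=+1.466196
r₁ = λ·B[:,0] = (+0.99067,-0.13304,-0.02969); r₂ = λ·B[:,1] = (+0.13573,+0.98286,+0.12472)
r₃ = r₁×r₂ = (+0.01259,-0.12759,+0.99175); SVD([r₁ r₂ r₃]) → R = UVᵀ:
  R  [+0.99067 +0.13573 +0.01259]
  R  [-0.13304 +0.98286 -0.12759]
  R  [-0.02969 +0.12472 +0.99175]
t = (+0.65876, -0.26264, +1.46620) m
tr R = 2.965278; θ = arccos((tr R − 1)/2) = 0.186608 rad = 10.692°
axis k = ((R−Rᵀ)₃₂, (R−Rᵀ)₁₃, (R−Rᵀ)₂₁) / (2 sinθ) = (+0.679987, +0.113944, -0.724317)
rvec = θ·k = (+0.126891, +0.021263, -0.135164)

rvec=(0.1269, 0.0213, -0.1352) tvec=(0.6588, -0.2626, 1.4662)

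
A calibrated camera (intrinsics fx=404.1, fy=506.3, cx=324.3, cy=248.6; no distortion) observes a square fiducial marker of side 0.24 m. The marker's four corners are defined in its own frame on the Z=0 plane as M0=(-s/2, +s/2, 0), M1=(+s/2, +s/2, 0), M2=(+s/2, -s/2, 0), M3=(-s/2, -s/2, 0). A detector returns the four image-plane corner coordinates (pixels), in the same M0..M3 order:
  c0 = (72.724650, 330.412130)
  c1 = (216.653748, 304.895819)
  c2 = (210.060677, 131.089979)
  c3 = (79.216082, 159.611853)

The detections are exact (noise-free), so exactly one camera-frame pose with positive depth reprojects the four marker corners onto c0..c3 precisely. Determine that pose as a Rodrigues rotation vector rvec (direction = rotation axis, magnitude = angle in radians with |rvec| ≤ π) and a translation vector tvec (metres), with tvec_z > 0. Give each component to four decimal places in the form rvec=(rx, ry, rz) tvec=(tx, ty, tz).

rvec=(-0.2623, 0.1094, -0.1340) tvec=(-0.2991, -0.0277, 0.6687)

Intrinsics K: fx=404.1, fy=506.3, cx=324.3, cy=248.6
Marker side s = 0.24 m; corners in marker frame (Z=0):
  M0 = (-0.1200, +0.1200, 0)
  M1 = (+0.1200, +0.1200, 0)
  M2 = (+0.1200, -0.1200, 0)
  M3 = (-0.1200, -0.1200, 0)
Detected image corners:
  c0 = (72.724650, 330.412130) px
  c1 = (216.653748, 304.895819) px
  c2 = (210.060677, 131.089979) px
  c3 = (79.216082, 159.611853) px
Planar DLT: solve 8×8 A·h = b for H (H[2,2]=1):
  H  [+551.63210 -57.62876 +143.55057]
  H  [-144.10743 +625.97326 +227.61919]
  H  [-0.13490 -0.39678 +1.00000]
B = K⁻¹H; ‖b₁‖=1.495543, ‖b₂‖=1.495543; λ = 2/(‖b₁‖+‖b₂‖) = 0.668653, sign → tz>0 ⇒ λ=+0.668653
r₁ = λ·B[:,0] = (+0.98516,-0.14603,-0.09020); r₂ = λ·B[:,1] = (+0.11756,+0.95697,-0.26531)
r₃ = r₁×r₂ = (+0.12506,+0.25076,+0.95994); SVD([r₁ r₂ r₃]) → R = UVᵀ:
  R  [+0.98516 +0.11756 +0.12506]
  R  [-0.14603 +0.95697 +0.25076]
  R  [-0.09020 -0.26531 +0.95994]
t = (-0.29908, -0.02771, +0.66865) m
tr R = 2.902066; θ = arccos((tr R − 1)/2) = 0.314235 rad = 18.004°
axis k = ((R−Rᵀ)₃₂, (R−Rᵀ)₁₃, (R−Rᵀ)₂₁) / (2 sinθ) = (-0.834825, +0.348222, -0.426390)
rvec = θ·k = (-0.262332, +0.109424, -0.133987)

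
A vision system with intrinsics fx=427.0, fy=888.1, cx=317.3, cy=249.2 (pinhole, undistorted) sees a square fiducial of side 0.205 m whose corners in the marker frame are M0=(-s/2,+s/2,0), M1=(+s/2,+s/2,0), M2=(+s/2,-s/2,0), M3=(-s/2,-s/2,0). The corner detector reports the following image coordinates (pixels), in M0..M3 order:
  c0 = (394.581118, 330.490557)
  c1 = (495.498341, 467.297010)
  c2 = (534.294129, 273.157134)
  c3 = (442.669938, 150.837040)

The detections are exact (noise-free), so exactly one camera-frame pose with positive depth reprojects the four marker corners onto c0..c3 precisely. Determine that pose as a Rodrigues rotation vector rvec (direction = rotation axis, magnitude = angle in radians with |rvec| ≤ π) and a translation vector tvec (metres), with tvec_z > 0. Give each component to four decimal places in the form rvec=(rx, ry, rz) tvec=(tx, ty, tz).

Intrinsics K: fx=427.0, fy=888.1, cx=317.3, cy=249.2
Marker side s = 0.205 m; corners in marker frame (Z=0):
  M0 = (-0.1025, +0.1025, 0)
  M1 = (+0.1025, +0.1025, 0)
  M2 = (+0.1025, -0.1025, 0)
  M3 = (-0.1025, -0.1025, 0)
Detected image corners:
  c0 = (394.581118, 330.490557) px
  c1 = (495.498341, 467.297010) px
  c2 = (534.294129, 273.157134) px
  c3 = (442.669938, 150.837040) px
Planar DLT: solve 8×8 A·h = b for H (H[2,2]=1):
  H  [+450.10804 -440.08252 +467.65462]
  H  [+618.22515 +762.29623 +300.50370]
  H  [-0.03936 -0.48864 +1.00000]
B = K⁻¹H; ‖b₁‖=1.294336, ‖b₂‖=1.294336; λ = 2/(‖b₁‖+‖b₂‖) = 0.772597, sign → tz>0 ⇒ λ=+0.772597
r₁ = λ·B[:,0] = (+0.83700,+0.54635,-0.03041); r₂ = λ·B[:,1] = (-0.51574,+0.76909,-0.37752)
r₃ = r₁×r₂ = (-0.18287,+0.33167,+0.92550); SVD([r₁ r₂ r₃]) → R = UVᵀ:
  R  [+0.83700 -0.51574 -0.18287]
  R  [+0.54635 +0.76909 +0.33167]
  R  [-0.03041 -0.37752 +0.92550]
t = (+0.27205, +0.04463, +0.77260) m
tr R = 2.531591; θ = arccos((tr R − 1)/2) = 0.698519 rad = 40.022°
axis k = ((R−Rᵀ)₃₂, (R−Rᵀ)₁₃, (R−Rᵀ)₂₁) / (2 sinθ) = (-0.551397, -0.118544, +0.825778)
rvec = θ·k = (-0.385161, -0.082805, +0.576821)

rvec=(-0.3852, -0.0828, 0.5768) tvec=(0.2720, 0.0446, 0.7726)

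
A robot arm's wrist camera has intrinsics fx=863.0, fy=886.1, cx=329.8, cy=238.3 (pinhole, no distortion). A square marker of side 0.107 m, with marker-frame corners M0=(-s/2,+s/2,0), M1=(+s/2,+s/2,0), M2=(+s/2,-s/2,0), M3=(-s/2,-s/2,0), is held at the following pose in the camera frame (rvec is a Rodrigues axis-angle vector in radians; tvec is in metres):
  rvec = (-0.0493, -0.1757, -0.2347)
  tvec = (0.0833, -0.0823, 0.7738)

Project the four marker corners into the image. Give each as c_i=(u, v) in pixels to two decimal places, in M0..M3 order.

c0=(380.36, 217.17) c1=(492.19, 190.17) c2=(463.85, 73.00) c3=(351.75, 96.97)

Intrinsics K: fx=863.0, fy=886.1, cx=329.8, cy=238.3
Marker side s = 0.107 m; corners in marker frame (Z=0):
  M0 = (-0.0535, +0.0535, 0)
  M1 = (+0.0535, +0.0535, 0)
  M2 = (+0.0535, -0.0535, 0)
  M3 = (-0.0535, -0.0535, 0)
rvec = (-0.0493, -0.1757, -0.2347), |rvec| = θ = 0.29730 rad = 17.034°
Rodrigues: sinθ=0.29294, 1−cosθ=0.04387; R = I + sinθ·[k]× + (1−cosθ)·[k]×²:
    [+0.95734 +0.23556 -0.16738]
    [-0.22696 +0.97145 +0.06904]
    [+0.17887 -0.02811 +0.98347]
t = (0.0833, -0.0823, 0.7738) m
M0: Pc = R·M0+t = (+0.04468, -0.01818, +0.76273); u = 863.0·(+0.04468)/0.76273 + 329.8 = 380.3593, v = 886.1·(-0.01818)/0.76273 + 238.3 = 217.1736
M1: Pc = R·M1+t = (+0.14712, -0.04247, +0.78187); u = 863.0·(+0.14712)/0.78187 + 329.8 = 492.1866, v = 886.1·(-0.04247)/0.78187 + 238.3 = 190.1687
M2: Pc = R·M2+t = (+0.12192, -0.14642, +0.78487); u = 863.0·(+0.12192)/0.78487 + 329.8 = 463.8508, v = 886.1·(-0.14642)/0.78487 + 238.3 = 73.0015
M3: Pc = R·M3+t = (+0.01948, -0.12213, +0.76573); u = 863.0·(+0.01948)/0.76573 + 329.8 = 351.7545, v = 886.1·(-0.12213)/0.76573 + 238.3 = 96.9719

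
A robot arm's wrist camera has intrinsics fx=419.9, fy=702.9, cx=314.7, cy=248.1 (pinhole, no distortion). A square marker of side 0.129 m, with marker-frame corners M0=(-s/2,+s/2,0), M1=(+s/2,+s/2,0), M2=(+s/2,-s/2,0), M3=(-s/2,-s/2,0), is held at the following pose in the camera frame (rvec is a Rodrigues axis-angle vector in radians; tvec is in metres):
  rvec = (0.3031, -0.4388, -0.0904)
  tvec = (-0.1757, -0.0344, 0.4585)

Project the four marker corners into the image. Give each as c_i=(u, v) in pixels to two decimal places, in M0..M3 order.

Intrinsics K: fx=419.9, fy=702.9, cx=314.7, cy=248.1
Marker side s = 0.129 m; corners in marker frame (Z=0):
  M0 = (-0.0645, +0.0645, 0)
  M1 = (+0.0645, +0.0645, 0)
  M2 = (+0.0645, -0.0645, 0)
  M3 = (-0.0645, -0.0645, 0)
rvec = (0.3031, -0.4388, -0.0904), |rvec| = θ = 0.54091 rad = 30.992°
Rodrigues: sinθ=0.51492, 1−cosθ=0.14276; R = I + sinθ·[k]× + (1−cosθ)·[k]×²:
    [+0.90206 +0.02116 -0.43108]
    [-0.15095 +0.95119 -0.26918]
    [+0.40434 +0.30789 +0.86123]
t = (-0.1757, -0.0344, 0.4585) m
M0: Pc = R·M0+t = (-0.23252, +0.03669, +0.45228); u = 419.9·(-0.23252)/0.45228 + 314.7 = 98.8278, v = 702.9·(+0.03669)/0.45228 + 248.1 = 305.1177
M1: Pc = R·M1+t = (-0.11615, +0.01722, +0.50444); u = 419.9·(-0.11615)/0.50444 + 314.7 = 218.0140, v = 702.9·(+0.01722)/0.50444 + 248.1 = 272.0883
M2: Pc = R·M2+t = (-0.11888, -0.10549, +0.46472); u = 419.9·(-0.11888)/0.46472 + 314.7 = 207.2841, v = 702.9·(-0.10549)/0.46472 + 248.1 = 88.5476
M3: Pc = R·M3+t = (-0.23525, -0.08602, +0.41256); u = 419.9·(-0.23525)/0.41256 + 314.7 = 75.2671, v = 702.9·(-0.08602)/0.41256 + 248.1 = 101.5516

c0=(98.83, 305.12) c1=(218.01, 272.09) c2=(207.28, 88.55) c3=(75.27, 101.55)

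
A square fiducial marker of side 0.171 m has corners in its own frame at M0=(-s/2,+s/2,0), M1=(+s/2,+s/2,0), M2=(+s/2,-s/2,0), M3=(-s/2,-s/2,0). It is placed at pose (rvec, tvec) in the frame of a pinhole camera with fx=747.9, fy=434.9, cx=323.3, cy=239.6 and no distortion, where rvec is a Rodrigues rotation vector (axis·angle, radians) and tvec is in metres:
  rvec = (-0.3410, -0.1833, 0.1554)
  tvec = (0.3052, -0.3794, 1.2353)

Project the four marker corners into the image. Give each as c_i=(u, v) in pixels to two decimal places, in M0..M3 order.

Intrinsics K: fx=747.9, fy=434.9, cx=323.3, cy=239.6
Marker side s = 0.171 m; corners in marker frame (Z=0):
  M0 = (-0.0855, +0.0855, 0)
  M1 = (+0.0855, +0.0855, 0)
  M2 = (+0.0855, -0.0855, 0)
  M3 = (-0.0855, -0.0855, 0)
rvec = (-0.3410, -0.1833, 0.1554), |rvec| = θ = 0.41717 rad = 23.902°
Rodrigues: sinθ=0.40517, 1−cosθ=0.08576; R = I + sinθ·[k]× + (1−cosθ)·[k]×²:
    [+0.97154 -0.12013 -0.20414]
    [+0.18173 +0.93080 +0.31716]
    [+0.15192 -0.34523 +0.92614]
t = (0.3052, -0.3794, 1.2353) m
M0: Pc = R·M0+t = (+0.21186, -0.31536, +1.19279); u = 747.9·(+0.21186)/1.19279 + 323.3 = 456.1407, v = 434.9·(-0.31536)/1.19279 + 239.6 = 124.6196
M1: Pc = R·M1+t = (+0.37800, -0.28428, +1.21877); u = 747.9·(+0.37800)/1.21877 + 323.3 = 555.2574, v = 434.9·(-0.28428)/1.21877 + 239.6 = 138.1595
M2: Pc = R·M2+t = (+0.39854, -0.44344, +1.27781); u = 747.9·(+0.39854)/1.27781 + 323.3 = 556.5643, v = 434.9·(-0.44344)/1.27781 + 239.6 = 88.6740
M3: Pc = R·M3+t = (+0.23240, -0.47452, +1.25183); u = 747.9·(+0.23240)/1.25183 + 323.3 = 462.1490, v = 434.9·(-0.47452)/1.25183 + 239.6 = 74.7457

c0=(456.14, 124.62) c1=(555.26, 138.16) c2=(556.56, 88.67) c3=(462.15, 74.75)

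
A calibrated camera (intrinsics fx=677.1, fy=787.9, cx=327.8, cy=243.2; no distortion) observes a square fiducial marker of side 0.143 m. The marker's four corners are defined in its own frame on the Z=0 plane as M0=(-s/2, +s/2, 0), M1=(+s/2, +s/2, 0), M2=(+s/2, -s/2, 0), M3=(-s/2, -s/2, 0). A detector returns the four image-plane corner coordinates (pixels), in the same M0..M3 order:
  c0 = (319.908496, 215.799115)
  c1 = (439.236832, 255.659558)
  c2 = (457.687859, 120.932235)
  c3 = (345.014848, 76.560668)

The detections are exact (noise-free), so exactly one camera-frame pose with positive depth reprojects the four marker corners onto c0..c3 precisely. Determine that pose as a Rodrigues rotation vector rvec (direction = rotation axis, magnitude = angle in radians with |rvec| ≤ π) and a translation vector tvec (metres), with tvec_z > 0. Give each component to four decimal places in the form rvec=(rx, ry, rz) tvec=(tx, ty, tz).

Intrinsics K: fx=677.1, fy=787.9, cx=327.8, cy=243.2
Marker side s = 0.143 m; corners in marker frame (Z=0):
  M0 = (-0.0715, +0.0715, 0)
  M1 = (+0.0715, +0.0715, 0)
  M2 = (+0.0715, -0.0715, 0)
  M3 = (-0.0715, -0.0715, 0)
Detected image corners:
  c0 = (319.908496, 215.799115) px
  c1 = (439.236832, 255.659558) px
  c2 = (457.687859, 120.932235) px
  c3 = (345.014848, 76.560668) px
Planar DLT: solve 8×8 A·h = b for H (H[2,2]=1):
  H  [+941.18071 -283.88952 +392.11206]
  H  [+350.81490 +900.94550 +166.08393]
  H  [+0.33435 -0.33844 +1.00000]
B = K⁻¹H; ‖b₁‖=1.318007, ‖b₂‖=1.318007; λ = 2/(‖b₁‖+‖b₂‖) = 0.758721, sign → tz>0 ⇒ λ=+0.758721
r₁ = λ·B[:,0] = (+0.93182,+0.25952,+0.25368); r₂ = λ·B[:,1] = (-0.19380,+0.94684,-0.25678)
r₃ = r₁×r₂ = (-0.30683,+0.19011,+0.93258); SVD([r₁ r₂ r₃]) → R = UVᵀ:
  R  [+0.93182 -0.19380 -0.30683]
  R  [+0.25952 +0.94684 +0.19011]
  R  [+0.25368 -0.25678 +0.93258]
t = (+0.07206, -0.07426, +0.75872) m
tr R = 2.811248; θ = arccos((tr R − 1)/2) = 0.437947 rad = 25.093°
axis k = ((R−Rᵀ)₃₂, (R−Rᵀ)₁₃, (R−Rᵀ)₂₁) / (2 sinθ) = (-0.526895, -0.660850, +0.534471)
rvec = θ·k = (-0.230752, -0.289418, +0.234070)

rvec=(-0.2308, -0.2894, 0.2341) tvec=(0.0721, -0.0743, 0.7587)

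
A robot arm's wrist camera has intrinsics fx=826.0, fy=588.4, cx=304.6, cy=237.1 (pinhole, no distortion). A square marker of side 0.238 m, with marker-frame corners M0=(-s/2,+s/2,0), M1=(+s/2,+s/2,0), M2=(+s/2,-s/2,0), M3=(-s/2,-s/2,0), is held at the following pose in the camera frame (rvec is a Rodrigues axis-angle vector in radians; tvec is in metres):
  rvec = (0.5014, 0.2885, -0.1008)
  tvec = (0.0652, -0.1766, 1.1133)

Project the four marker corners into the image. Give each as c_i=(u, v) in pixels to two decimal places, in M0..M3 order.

Intrinsics K: fx=826.0, fy=588.4, cx=304.6, cy=237.1
Marker side s = 0.238 m; corners in marker frame (Z=0):
  M0 = (-0.1190, +0.1190, 0)
  M1 = (+0.1190, +0.1190, 0)
  M2 = (+0.1190, -0.1190, 0)
  M3 = (-0.1190, -0.1190, 0)
rvec = (0.5014, 0.2885, -0.1008), |rvec| = θ = 0.58719 rad = 33.644°
Rodrigues: sinθ=0.55403, 1−cosθ=0.16750; R = I + sinθ·[k]× + (1−cosθ)·[k]×²:
    [+0.95463 +0.16538 +0.24765]
    [-0.02483 +0.87293 -0.48721]
    [-0.29676 +0.45895 +0.83744]
t = (0.0652, -0.1766, 1.1133) m
M0: Pc = R·M0+t = (-0.02872, -0.06977, +1.20323); u = 826.0·(-0.02872)/1.20323 + 304.6 = 284.8835, v = 588.4·(-0.06977)/1.20323 + 237.1 = 202.9834
M1: Pc = R·M1+t = (+0.19848, -0.07568, +1.13260); u = 826.0·(+0.19848)/1.13260 + 304.6 = 449.3512, v = 588.4·(-0.07568)/1.13260 + 237.1 = 197.7853
M2: Pc = R·M2+t = (+0.15912, -0.28343, +1.02337); u = 826.0·(+0.15912)/1.02337 + 304.6 = 433.0323, v = 588.4·(-0.28343)/1.02337 + 237.1 = 74.1358
M3: Pc = R·M3+t = (-0.06808, -0.27752, +1.09400); u = 826.0·(-0.06808)/1.09400 + 304.6 = 253.1969, v = 588.4·(-0.27752)/1.09400 + 237.1 = 87.8356

c0=(284.88, 202.98) c1=(449.35, 197.79) c2=(433.03, 74.14) c3=(253.20, 87.84)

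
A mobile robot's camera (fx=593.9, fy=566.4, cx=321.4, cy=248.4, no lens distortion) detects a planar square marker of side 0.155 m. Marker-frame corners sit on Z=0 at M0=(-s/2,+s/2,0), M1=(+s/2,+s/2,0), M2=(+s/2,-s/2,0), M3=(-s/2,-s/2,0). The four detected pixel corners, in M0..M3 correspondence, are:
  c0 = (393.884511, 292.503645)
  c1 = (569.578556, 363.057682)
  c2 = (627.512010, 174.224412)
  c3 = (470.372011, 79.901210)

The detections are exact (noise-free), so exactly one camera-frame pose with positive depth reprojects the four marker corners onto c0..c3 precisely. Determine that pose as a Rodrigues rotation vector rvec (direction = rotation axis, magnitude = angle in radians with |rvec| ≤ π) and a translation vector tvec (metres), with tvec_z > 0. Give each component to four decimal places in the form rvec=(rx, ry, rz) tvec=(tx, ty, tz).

Intrinsics K: fx=593.9, fy=566.4, cx=321.4, cy=248.4
Marker side s = 0.155 m; corners in marker frame (Z=0):
  M0 = (-0.0775, +0.0775, 0)
  M1 = (+0.0775, +0.0775, 0)
  M2 = (+0.0775, -0.0775, 0)
  M3 = (-0.0775, -0.0775, 0)
Detected image corners:
  c0 = (393.884511, 292.503645) px
  c1 = (569.578556, 363.057682) px
  c2 = (627.512010, 174.224412) px
  c3 = (470.372011, 79.901210) px
Planar DLT: solve 8×8 A·h = b for H (H[2,2]=1):
  H  [+1540.31186 -610.95558 +522.11422]
  H  [+740.61425 +1209.43278 +227.58444]
  H  [+0.90870 -0.35230 +1.00000]
B = K⁻¹H; ‖b₁‖=2.463669, ‖b₂‖=2.463669; λ = 2/(‖b₁‖+‖b₂‖) = 0.405899, sign → tz>0 ⇒ λ=+0.405899
r₁ = λ·B[:,0] = (+0.85311,+0.36899,+0.36884); r₂ = λ·B[:,1] = (-0.34017,+0.92943,-0.14300)
r₃ = r₁×r₂ = (-0.39558,-0.00347,+0.91843); SVD([r₁ r₂ r₃]) → R = UVᵀ:
  R  [+0.85311 -0.34017 -0.39558]
  R  [+0.36899 +0.92943 -0.00347]
  R  [+0.36884 -0.14300 +0.91843]
t = (+0.13718, -0.01492, +0.40590) m
tr R = 2.700970; θ = arccos((tr R − 1)/2) = 0.553890 rad = 31.736°
axis k = ((R−Rᵀ)₃₂, (R−Rᵀ)₁₃, (R−Rᵀ)₂₁) / (2 sinθ) = (-0.132629, -0.726633, +0.674103)
rvec = θ·k = (-0.073462, -0.402475, +0.373379)

rvec=(-0.0735, -0.4025, 0.3734) tvec=(0.1372, -0.0149, 0.4059)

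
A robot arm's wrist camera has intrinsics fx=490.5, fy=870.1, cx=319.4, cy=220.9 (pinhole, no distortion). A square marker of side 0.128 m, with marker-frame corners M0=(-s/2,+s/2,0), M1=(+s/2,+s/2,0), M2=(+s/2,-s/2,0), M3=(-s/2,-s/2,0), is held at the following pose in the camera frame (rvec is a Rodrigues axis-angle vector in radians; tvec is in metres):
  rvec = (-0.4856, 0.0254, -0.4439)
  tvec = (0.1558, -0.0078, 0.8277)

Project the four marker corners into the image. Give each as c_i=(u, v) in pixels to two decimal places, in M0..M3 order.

c0=(396.02, 297.26) c1=(465.72, 238.29) c2=(426.19, 134.88) c3=(360.79, 188.56)

Intrinsics K: fx=490.5, fy=870.1, cx=319.4, cy=220.9
Marker side s = 0.128 m; corners in marker frame (Z=0):
  M0 = (-0.0640, +0.0640, 0)
  M1 = (+0.0640, +0.0640, 0)
  M2 = (+0.0640, -0.0640, 0)
  M3 = (-0.0640, -0.0640, 0)
rvec = (-0.4856, 0.0254, -0.4439), |rvec| = θ = 0.65841 rad = 37.724°
Rodrigues: sinθ=0.61186, 1−cosθ=0.20903; R = I + sinθ·[k]× + (1−cosθ)·[k]×²:
    [+0.90467 +0.40657 +0.12755]
    [-0.41846 +0.79128 +0.44583]
    [+0.08034 -0.45670 +0.88598]
t = (0.1558, -0.0078, 0.8277) m
M0: Pc = R·M0+t = (+0.12392, +0.06962, +0.79333); u = 490.5·(+0.12392)/0.79333 + 319.4 = 396.0181, v = 870.1·(+0.06962)/0.79333 + 220.9 = 297.2610
M1: Pc = R·M1+t = (+0.23972, +0.01606, +0.80361); u = 490.5·(+0.23972)/0.80361 + 319.4 = 465.7173, v = 870.1·(+0.01606)/0.80361 + 220.9 = 238.2889
M2: Pc = R·M2+t = (+0.18768, -0.08522, +0.86207); u = 490.5·(+0.18768)/0.86207 + 319.4 = 426.1852, v = 870.1·(-0.08522)/0.86207 + 220.9 = 134.8827
M3: Pc = R·M3+t = (+0.07188, -0.03166, +0.85179); u = 490.5·(+0.07188)/0.85179 + 319.4 = 360.7922, v = 870.1·(-0.03166)/0.85179 + 220.9 = 188.5592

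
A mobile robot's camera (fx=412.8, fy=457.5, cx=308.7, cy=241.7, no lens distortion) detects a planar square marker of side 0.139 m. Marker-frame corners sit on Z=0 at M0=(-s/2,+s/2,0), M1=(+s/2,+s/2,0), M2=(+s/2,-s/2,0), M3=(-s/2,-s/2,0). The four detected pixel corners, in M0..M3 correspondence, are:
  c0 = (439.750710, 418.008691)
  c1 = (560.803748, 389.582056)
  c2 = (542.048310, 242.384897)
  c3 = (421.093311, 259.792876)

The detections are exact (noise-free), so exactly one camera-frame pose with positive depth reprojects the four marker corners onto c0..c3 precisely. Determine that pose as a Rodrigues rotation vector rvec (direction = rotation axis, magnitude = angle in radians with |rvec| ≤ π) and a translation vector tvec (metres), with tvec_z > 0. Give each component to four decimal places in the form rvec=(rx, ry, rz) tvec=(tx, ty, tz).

Intrinsics K: fx=412.8, fy=457.5, cx=308.7, cy=241.7
Marker side s = 0.139 m; corners in marker frame (Z=0):
  M0 = (-0.0695, +0.0695, 0)
  M1 = (+0.0695, +0.0695, 0)
  M2 = (+0.0695, -0.0695, 0)
  M3 = (-0.0695, -0.0695, 0)
Detected image corners:
  c0 = (439.750710, 418.008691) px
  c1 = (560.803748, 389.582056) px
  c2 = (542.048310, 242.384897) px
  c3 = (421.093311, 259.792876) px
Planar DLT: solve 8×8 A·h = b for H (H[2,2]=1):
  H  [+1119.17412 +93.29077 +492.99903]
  H  [+1.20224 +1069.66576 +326.59235]
  H  [+0.50648 -0.08413 +1.00000]
B = K⁻¹H; ‖b₁‖=2.401439, ‖b₂‖=2.401439; λ = 2/(‖b₁‖+‖b₂‖) = 0.416417, sign → tz>0 ⇒ λ=+0.416417
r₁ = λ·B[:,0] = (+0.97126,-0.11033,+0.21091); r₂ = λ·B[:,1] = (+0.12031,+0.99212,-0.03503)
r₃ = r₁×r₂ = (-0.20538,+0.05940,+0.97688); SVD([r₁ r₂ r₃]) → R = UVᵀ:
  R  [+0.97126 +0.12031 -0.20538]
  R  [-0.11033 +0.99212 +0.05940]
  R  [+0.21091 -0.03503 +0.97688]
t = (+0.18591, +0.07727, +0.41642) m
tr R = 2.940256; θ = arccos((tr R − 1)/2) = 0.245037 rad = 14.040°
axis k = ((R−Rᵀ)₃₂, (R−Rᵀ)₁₃, (R−Rᵀ)₂₁) / (2 sinθ) = (-0.194628, -0.857996, -0.475355)
rvec = θ·k = (-0.047691, -0.210241, -0.116480)

rvec=(-0.0477, -0.2102, -0.1165) tvec=(0.1859, 0.0773, 0.4164)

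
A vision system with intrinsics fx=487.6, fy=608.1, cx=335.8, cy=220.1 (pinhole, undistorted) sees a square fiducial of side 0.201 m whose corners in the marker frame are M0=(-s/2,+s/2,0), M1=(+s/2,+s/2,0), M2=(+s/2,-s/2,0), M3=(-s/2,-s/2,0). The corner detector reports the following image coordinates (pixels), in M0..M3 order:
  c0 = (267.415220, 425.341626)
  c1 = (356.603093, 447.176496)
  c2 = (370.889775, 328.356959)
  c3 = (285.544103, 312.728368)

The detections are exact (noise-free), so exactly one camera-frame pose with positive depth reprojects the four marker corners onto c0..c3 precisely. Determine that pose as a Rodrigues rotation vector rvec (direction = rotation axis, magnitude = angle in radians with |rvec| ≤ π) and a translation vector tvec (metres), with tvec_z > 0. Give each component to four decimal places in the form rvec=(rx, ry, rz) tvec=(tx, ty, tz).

rvec=(-0.3043, 0.2269, 0.1391) tvec=(-0.0363, 0.2770, 1.0757)

Intrinsics K: fx=487.6, fy=608.1, cx=335.8, cy=220.1
Marker side s = 0.201 m; corners in marker frame (Z=0):
  M0 = (-0.1005, +0.1005, 0)
  M1 = (+0.1005, +0.1005, 0)
  M2 = (+0.1005, -0.1005, 0)
  M3 = (-0.1005, -0.1005, 0)
Detected image corners:
  c0 = (267.415220, 425.341626) px
  c1 = (356.603093, 447.176496) px
  c2 = (370.889775, 328.356959) px
  c3 = (285.544103, 312.728368) px
Planar DLT: solve 8×8 A·h = b for H (H[2,2]=1):
  H  [+362.00815 -164.32552 +319.34042]
  H  [+7.79095 +476.68155 +376.67315]
  H  [-0.22462 -0.26076 +1.00000]
B = K⁻¹H; ‖b₁‖=0.929590, ‖b₂‖=0.929590; λ = 2/(‖b₁‖+‖b₂‖) = 1.075743, sign → tz>0 ⇒ λ=+1.075743
r₁ = λ·B[:,0] = (+0.96507,+0.10124,-0.24164); r₂ = λ·B[:,1] = (-0.16935,+0.94479,-0.28052)
r₃ = r₁×r₂ = (+0.19990,+0.31164,+0.92894); SVD([r₁ r₂ r₃]) → R = UVᵀ:
  R  [+0.96507 -0.16935 +0.19990]
  R  [+0.10124 +0.94479 +0.31164]
  R  [-0.24164 -0.28052 +0.92894]
t = (-0.03631, +0.27698, +1.07574) m
tr R = 2.838800; θ = arccos((tr R − 1)/2) = 0.404244 rad = 23.161°
axis k = ((R−Rᵀ)₃₂, (R−Rᵀ)₁₃, (R−Rᵀ)₂₁) / (2 sinθ) = (-0.752755, +0.561282, +0.343980)
rvec = θ·k = (-0.304297, +0.226895, +0.139052)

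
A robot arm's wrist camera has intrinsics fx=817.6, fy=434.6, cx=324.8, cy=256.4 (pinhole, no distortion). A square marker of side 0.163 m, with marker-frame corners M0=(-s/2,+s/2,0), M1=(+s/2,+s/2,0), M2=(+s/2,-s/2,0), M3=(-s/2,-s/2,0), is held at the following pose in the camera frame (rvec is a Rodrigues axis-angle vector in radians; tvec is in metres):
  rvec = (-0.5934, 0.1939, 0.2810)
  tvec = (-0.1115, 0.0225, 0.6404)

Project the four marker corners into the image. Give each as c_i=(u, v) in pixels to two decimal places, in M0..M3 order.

c0=(42.01, 305.87) c1=(239.42, 334.58) c2=(313.80, 239.68) c3=(135.78, 220.13)

Intrinsics K: fx=817.6, fy=434.6, cx=324.8, cy=256.4
Marker side s = 0.163 m; corners in marker frame (Z=0):
  M0 = (-0.0815, +0.0815, 0)
  M1 = (+0.0815, +0.0815, 0)
  M2 = (+0.0815, -0.0815, 0)
  M3 = (-0.0815, -0.0815, 0)
rvec = (-0.5934, 0.1939, 0.2810), |rvec| = θ = 0.68460 rad = 39.225°
Rodrigues: sinθ=0.63237, 1−cosθ=0.22533; R = I + sinθ·[k]× + (1−cosθ)·[k]×²:
    [+0.94396 -0.31488 +0.09894]
    [+0.20424 +0.79275 +0.57432]
    [-0.25927 -0.52193 +0.81263]
t = (-0.1115, 0.0225, 0.6404) m
M0: Pc = R·M0+t = (-0.21410, +0.07046, +0.61899); u = 817.6·(-0.21410)/0.61899 + 324.8 = 42.0114, v = 434.6·(+0.07046)/0.61899 + 256.4 = 305.8727
M1: Pc = R·M1+t = (-0.06023, +0.10375, +0.57673); u = 817.6·(-0.06023)/0.57673 + 324.8 = 239.4160, v = 434.6·(+0.10375)/0.57673 + 256.4 = 334.5847
M2: Pc = R·M2+t = (-0.00890, -0.02546, +0.66181); u = 817.6·(-0.00890)/0.66181 + 324.8 = 313.7991, v = 434.6·(-0.02546)/0.66181 + 256.4 = 239.6787
M3: Pc = R·M3+t = (-0.16277, -0.05875, +0.70407); u = 817.6·(-0.16277)/0.70407 + 324.8 = 135.7825, v = 434.6·(-0.05875)/0.70407 + 256.4 = 220.1327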